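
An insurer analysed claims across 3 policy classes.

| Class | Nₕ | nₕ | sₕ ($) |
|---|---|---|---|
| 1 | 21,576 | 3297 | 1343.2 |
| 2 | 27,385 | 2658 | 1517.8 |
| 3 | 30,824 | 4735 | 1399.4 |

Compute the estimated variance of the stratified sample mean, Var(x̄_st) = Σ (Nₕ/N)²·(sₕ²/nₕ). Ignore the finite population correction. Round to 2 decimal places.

N = 79785. Term for each stratum: Wₕ²sₕ²/nₕ.
Var(x̄_st) = 40.01859 + 102.10738 + 61.73042 = 203.85639 → 203.86.

203.86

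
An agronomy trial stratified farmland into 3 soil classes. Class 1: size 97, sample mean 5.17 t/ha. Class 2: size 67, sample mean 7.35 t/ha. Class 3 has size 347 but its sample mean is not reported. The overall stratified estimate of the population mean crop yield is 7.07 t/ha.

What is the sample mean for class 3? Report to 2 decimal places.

N = 97 + 67 + 347 = 511.
Overall total = μ·N = 7.07·511 = 3612.77.
Subtract the known strata: 97·5.17 + 67·7.35 = 993.94.
Remaining total for class 3: 3612.77 − 993.94 = 2618.83.
Divide by its size: 2618.83 / 347 = 7.5471... → 7.55.

7.55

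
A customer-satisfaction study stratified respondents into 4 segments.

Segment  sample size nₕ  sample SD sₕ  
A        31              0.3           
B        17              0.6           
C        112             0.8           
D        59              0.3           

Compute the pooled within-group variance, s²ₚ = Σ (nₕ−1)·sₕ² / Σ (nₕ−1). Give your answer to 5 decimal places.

A: (31−1)·0.3² = 30·0.09 = 2.7
B: (17−1)·0.6² = 16·0.36 = 5.76
C: (112−1)·0.8² = 111·0.64 = 71.04
D: (59−1)·0.3² = 58·0.09 = 5.22
Numerator = 84.72; denominator = Σ(nₕ−1) = 215.
s²ₚ = 84.72/215 = 0.3940465... → 0.39405.

0.39405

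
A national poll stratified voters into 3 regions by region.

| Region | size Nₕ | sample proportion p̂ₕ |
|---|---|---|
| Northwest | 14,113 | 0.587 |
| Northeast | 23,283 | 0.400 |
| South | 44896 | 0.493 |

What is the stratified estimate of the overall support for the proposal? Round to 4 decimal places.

Wₕ = Nₕ/N with N = 82292: 0.1715, 0.2829, 0.5456.
p̂_st = 0.1715·0.587 + 0.2829·0.400 + 0.5456·0.493 ≈ 0.482808... → 0.4828.

0.4828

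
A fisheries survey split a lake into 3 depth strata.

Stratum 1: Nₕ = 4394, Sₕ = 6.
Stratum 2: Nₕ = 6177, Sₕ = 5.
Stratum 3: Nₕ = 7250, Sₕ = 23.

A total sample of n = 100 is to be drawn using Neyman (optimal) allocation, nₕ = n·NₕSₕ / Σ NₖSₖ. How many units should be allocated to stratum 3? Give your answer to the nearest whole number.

1: NₕSₕ = 4394·6 = 26364
2: NₕSₕ = 6177·5 = 30885
3: NₕSₕ = 7250·23 = 166750
Σ NₕSₕ = 223999.
n_3 = 100·166750/223999 = 74.442... → 74.

74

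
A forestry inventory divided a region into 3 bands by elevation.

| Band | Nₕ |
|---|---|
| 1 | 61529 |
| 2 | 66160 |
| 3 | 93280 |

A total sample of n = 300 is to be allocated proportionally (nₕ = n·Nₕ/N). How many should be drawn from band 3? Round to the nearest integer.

127

Share of band 3 = 93280/220969 = 0.42214.
Allocate 300 × 0.42214 = 126.642... → 127.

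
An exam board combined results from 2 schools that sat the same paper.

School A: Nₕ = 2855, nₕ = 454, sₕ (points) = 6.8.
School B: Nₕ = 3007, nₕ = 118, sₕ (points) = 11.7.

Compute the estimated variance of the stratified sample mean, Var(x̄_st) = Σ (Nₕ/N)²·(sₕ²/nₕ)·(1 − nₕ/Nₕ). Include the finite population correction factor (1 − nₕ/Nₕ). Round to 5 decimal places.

N = 5862; Wₕ = Nₕ/N.
school A: (2855/5862)²·6.8²/454·(1 − 454/2855) = 0.02031742
school B: (3007/5862)²·11.7²/118·(1 − 118/3007) = 0.29327771
Sum = 0.31359513 → 0.31360.

0.31360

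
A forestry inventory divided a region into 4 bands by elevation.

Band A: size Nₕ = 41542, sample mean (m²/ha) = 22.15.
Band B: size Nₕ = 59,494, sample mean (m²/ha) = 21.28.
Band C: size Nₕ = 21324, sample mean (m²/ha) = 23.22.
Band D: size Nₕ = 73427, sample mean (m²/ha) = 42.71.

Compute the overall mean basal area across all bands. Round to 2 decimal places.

29.71

x̄_st = (Σ Nₕx̄ₕ) / (Σ Nₕ) = (41542·22.15 + 59494·21.28 + 21324·23.22 + 73427·42.71) / 195787
= 5817398.07 / 195787 = 29.7129... → 29.71.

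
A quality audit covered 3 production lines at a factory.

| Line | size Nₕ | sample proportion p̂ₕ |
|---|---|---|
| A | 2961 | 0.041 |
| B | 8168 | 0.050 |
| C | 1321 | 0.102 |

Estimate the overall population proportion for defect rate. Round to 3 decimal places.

Wₕ = Nₕ/N with N = 12450: 0.2378, 0.6561, 0.1061.
p̂_st = 0.2378·0.041 + 0.6561·0.050 + 0.1061·0.102 ≈ 0.05338... → 0.053.

0.053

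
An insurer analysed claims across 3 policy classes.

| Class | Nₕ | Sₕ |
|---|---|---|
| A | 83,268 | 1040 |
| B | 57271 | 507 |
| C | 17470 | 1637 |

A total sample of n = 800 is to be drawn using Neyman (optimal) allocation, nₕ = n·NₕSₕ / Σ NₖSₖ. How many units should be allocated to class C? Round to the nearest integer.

Σ NₕSₕ = 83268·1040 + 57271·507 + 17470·1637 = 144233507.
Share for C: 28598390/144233507 = 0.19828.
n_C = 800 × 0.19828 = 158.623... → 159.

159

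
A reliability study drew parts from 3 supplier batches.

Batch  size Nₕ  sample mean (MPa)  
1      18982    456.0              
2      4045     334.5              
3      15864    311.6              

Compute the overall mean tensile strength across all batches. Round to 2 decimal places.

384.46

N = 38891; weights Wₕ = Nₕ/N = (0.4881, 0.1040, 0.4079).
x̄_st = Σ Wₕ·x̄ₕ = 0.4881·456.0 + 0.1040·334.5 + 0.4079·311.6 ≈ 384.4608...
→ 384.46.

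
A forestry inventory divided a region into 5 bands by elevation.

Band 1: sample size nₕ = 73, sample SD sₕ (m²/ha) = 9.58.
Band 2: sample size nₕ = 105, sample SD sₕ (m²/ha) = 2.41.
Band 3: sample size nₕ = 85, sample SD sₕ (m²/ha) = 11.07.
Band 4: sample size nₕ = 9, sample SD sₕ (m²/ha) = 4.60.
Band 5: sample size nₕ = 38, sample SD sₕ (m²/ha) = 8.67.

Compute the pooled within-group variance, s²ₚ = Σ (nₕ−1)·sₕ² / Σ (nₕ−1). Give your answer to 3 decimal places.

67.070

1: (73−1)·9.58² = 72·91.7764 = 6607.9008
2: (105−1)·2.41² = 104·5.8081 = 604.0424
3: (85−1)·11.07² = 84·122.5449 = 10293.7716
4: (9−1)·4.60² = 8·21.16 = 169.28
5: (38−1)·8.67² = 37·75.1689 = 2781.2493
Numerator = 20456.2441; denominator = Σ(nₕ−1) = 305.
s²ₚ = 20456.2441/305 = 67.06965... → 67.070.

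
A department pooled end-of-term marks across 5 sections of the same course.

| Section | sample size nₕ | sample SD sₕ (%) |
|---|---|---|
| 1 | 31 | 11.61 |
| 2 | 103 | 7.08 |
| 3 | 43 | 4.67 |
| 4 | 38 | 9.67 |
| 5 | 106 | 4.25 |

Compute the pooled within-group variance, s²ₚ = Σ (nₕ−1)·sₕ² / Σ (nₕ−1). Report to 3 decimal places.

1: (31−1)·11.61² = 30·134.7921 = 4043.763
2: (103−1)·7.08² = 102·50.1264 = 5112.8928
3: (43−1)·4.67² = 42·21.8089 = 915.9738
4: (38−1)·9.67² = 37·93.5089 = 3459.8293
5: (106−1)·4.25² = 105·18.0625 = 1896.5625
Numerator = 15429.0214; denominator = Σ(nₕ−1) = 316.
s²ₚ = 15429.0214/316 = 48.82602... → 48.826.

48.826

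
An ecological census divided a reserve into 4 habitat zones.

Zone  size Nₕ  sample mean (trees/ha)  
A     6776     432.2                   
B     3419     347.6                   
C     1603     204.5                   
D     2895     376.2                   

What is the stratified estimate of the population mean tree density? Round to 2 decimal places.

N = 6776 + 3419 + 1603 + 2895 = 14693.
The stratified mean weights each stratum mean by its population share Nₕ/N.
Σ Nₕx̄ₕ = 6776·432.2 + 3419·347.6 + 1603·204.5 + 2895·376.2 = 2928587.2 + 1188444.4 + 327813.5 + 1089099 = 5533944.1.
Divide by N: 5533944.1 / 14693 = 376.6381... → 376.64.

376.64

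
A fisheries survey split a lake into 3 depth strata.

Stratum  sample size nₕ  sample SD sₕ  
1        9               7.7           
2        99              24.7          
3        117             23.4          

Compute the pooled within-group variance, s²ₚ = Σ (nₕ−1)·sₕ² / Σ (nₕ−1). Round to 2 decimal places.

557.57

1: (9−1)·7.7² = 8·59.29 = 474.32
2: (99−1)·24.7² = 98·610.09 = 59788.82
3: (117−1)·23.4² = 116·547.56 = 63516.96
Numerator = 123780.1; denominator = Σ(nₕ−1) = 222.
s²ₚ = 123780.1/222 = 557.5680... → 557.57.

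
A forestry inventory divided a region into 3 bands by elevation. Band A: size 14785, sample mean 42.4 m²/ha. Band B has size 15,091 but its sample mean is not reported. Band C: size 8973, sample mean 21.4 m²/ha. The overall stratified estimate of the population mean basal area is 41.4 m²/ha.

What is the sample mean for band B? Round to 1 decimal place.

52.3

Σ Nₕx̄ₕ = N·μ, so 15091·x̄_B = 38849·41.4 − (14785·42.4 + 8973·21.4).
= 1608348.6 − 818906.2 = 789442.4.
x̄_B = 789442.4 / 15091 = 52.312... → 52.3.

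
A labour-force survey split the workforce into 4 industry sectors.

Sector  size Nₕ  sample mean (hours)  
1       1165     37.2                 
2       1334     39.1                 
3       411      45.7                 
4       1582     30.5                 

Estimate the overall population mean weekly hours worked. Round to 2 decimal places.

36.18

N = 4492; weights Wₕ = Nₕ/N = (0.2593, 0.2970, 0.0915, 0.3522).
x̄_st = Σ Wₕ·x̄ₕ = 0.2593·37.2 + 0.2970·39.1 + 0.0915·45.7 + 0.3522·30.5 ≈ 36.1823...
→ 36.18.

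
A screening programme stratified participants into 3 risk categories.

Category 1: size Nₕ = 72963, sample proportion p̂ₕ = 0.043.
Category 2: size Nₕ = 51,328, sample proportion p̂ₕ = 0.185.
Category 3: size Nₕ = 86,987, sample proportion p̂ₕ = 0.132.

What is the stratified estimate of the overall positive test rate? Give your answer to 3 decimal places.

N = 72963 + 51328 + 86987 = 211278.
Overall proportion = Σ (Nₕ/N)·p̂ₕ.
Σ Nₕp̂ₕ = 3137.409 + 9495.68 + 11482.284 = 24115.373.
24115.373 / 211278 = 0.11414... → 0.114.

0.114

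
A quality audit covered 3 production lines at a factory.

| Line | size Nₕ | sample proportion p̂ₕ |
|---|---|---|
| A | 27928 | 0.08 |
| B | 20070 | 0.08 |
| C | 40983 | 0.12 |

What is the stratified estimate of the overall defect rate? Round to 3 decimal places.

N = 27928 + 20070 + 40983 = 88981.
Overall proportion = Σ (Nₕ/N)·p̂ₕ.
Σ Nₕp̂ₕ = 2234.24 + 1605.6 + 4917.96 = 8757.8.
8757.8 / 88981 = 0.09842... → 0.098.

0.098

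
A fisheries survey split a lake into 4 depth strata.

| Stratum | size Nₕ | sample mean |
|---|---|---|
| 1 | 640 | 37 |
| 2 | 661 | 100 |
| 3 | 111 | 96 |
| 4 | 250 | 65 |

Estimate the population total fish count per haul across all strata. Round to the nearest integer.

116686

1: 640·37 = 23680
2: 661·100 = 66100
3: 111·96 = 10656
4: 250·65 = 16250
τ̂ = Σ Nₕx̄ₕ = 116686.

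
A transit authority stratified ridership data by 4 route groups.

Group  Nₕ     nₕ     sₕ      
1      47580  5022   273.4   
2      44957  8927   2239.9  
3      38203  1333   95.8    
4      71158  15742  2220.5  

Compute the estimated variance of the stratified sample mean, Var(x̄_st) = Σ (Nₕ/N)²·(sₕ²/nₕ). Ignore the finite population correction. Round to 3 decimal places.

67.846

N = 201898. Term for each stratum: Wₕ²sₕ²/nₕ.
Var(x̄_st) = 0.826619 + 27.866494 + 0.246508 + 38.906761 = 67.846383 → 67.846.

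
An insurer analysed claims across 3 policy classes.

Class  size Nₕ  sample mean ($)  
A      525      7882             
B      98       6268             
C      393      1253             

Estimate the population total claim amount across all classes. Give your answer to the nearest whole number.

5244743

A: 525·7882 = 4138050
B: 98·6268 = 614264
C: 393·1253 = 492429
τ̂ = Σ Nₕx̄ₕ = 5244743.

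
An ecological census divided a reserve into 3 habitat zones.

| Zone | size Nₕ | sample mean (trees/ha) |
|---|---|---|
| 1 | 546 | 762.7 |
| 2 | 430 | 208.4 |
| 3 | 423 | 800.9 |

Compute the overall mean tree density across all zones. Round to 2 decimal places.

N = 1399; weights Wₕ = Nₕ/N = (0.3903, 0.3074, 0.3024).
x̄_st = Σ Wₕ·x̄ₕ = 0.3903·762.7 + 0.3074·208.4 + 0.3024·800.9 ≈ 603.8791...
→ 603.88.

603.88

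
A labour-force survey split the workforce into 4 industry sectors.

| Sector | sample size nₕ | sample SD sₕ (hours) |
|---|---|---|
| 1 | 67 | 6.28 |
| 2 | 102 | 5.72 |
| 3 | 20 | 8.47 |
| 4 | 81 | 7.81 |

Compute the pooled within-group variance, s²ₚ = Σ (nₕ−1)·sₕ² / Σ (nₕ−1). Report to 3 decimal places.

45.678

Degrees of freedom: 66 + 101 + 19 + 80 = 266.
Σ(nₕ−1)sₕ² = 66·39.4384 + 101·32.7184 + 19·71.7409 + 80·60.9961 = 12150.2579.
s²ₚ = 12150.2579 / 266 = 45.67766... → 45.678.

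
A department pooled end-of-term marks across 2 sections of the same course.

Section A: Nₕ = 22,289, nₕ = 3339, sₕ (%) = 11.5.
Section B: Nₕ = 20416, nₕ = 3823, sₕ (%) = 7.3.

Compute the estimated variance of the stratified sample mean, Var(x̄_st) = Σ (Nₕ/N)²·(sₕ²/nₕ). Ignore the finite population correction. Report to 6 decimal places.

0.013975

N = 42705; Wₕ = Nₕ/N.
section A: (22289/42705)²·11.5²/3339 = 0.010789541
section B: (20416/42705)²·7.3²/3823 = 0.003185850
Sum = 0.013975391 → 0.013975.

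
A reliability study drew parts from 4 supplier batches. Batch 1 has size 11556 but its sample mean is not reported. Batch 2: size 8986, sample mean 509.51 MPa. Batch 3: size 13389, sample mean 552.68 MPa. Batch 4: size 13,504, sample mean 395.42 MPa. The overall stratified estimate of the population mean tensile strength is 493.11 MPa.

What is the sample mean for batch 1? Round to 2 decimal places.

525.50

N = 11556 + 8986 + 13389 + 13504 = 47435.
Overall total = μ·N = 493.11·47435 = 23390672.85.
Subtract the known strata: 8986·509.51 + 13389·552.68 + 13504·395.42 = 17318041.06.
Remaining total for batch 1: 23390672.85 − 17318041.06 = 6072631.79.
Divide by its size: 6072631.79 / 11556 = 525.4960... → 525.50.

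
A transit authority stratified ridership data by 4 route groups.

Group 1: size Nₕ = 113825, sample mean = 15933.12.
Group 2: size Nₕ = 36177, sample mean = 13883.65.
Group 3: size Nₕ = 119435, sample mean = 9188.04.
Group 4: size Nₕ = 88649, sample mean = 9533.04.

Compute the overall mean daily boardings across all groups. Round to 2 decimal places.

11891.90

N = 358086; weights Wₕ = Nₕ/N = (0.3179, 0.1010, 0.3335, 0.2476).
x̄_st = Σ Wₕ·x̄ₕ = 0.3179·15933.12 + 0.1010·13883.65 + 0.3335·9188.04 + 0.2476·9533.04 ≈ 11891.9036...
→ 11891.90.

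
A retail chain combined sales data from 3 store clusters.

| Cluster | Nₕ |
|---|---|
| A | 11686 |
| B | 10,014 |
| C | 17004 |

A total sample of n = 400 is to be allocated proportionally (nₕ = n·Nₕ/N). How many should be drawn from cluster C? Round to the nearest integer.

176

N = 11686 + 10014 + 17004 = 38704.
n_C = 400·17004/38704 = 175.734... → 176.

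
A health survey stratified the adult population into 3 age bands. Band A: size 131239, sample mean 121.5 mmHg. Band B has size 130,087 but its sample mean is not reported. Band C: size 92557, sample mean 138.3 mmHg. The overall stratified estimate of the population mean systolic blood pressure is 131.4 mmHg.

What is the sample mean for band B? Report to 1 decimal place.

N = 131239 + 130087 + 92557 = 353883.
Overall total = μ·N = 131.4·353883 = 46500226.2.
Subtract the known strata: 131239·121.5 + 92557·138.3 = 28746171.6.
Remaining total for band B: 46500226.2 − 28746171.6 = 17754054.6.
Divide by its size: 17754054.6 / 130087 = 136.478... → 136.5.

136.5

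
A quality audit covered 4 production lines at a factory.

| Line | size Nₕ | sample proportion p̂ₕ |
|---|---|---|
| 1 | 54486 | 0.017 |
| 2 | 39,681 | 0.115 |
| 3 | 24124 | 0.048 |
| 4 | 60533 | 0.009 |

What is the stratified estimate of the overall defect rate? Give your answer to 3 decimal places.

0.040

Wₕ = Nₕ/N with N = 178824: 0.3047, 0.2219, 0.1349, 0.3385.
p̂_st = 0.3047·0.017 + 0.2219·0.115 + 0.1349·0.048 + 0.3385·0.009 ≈ 0.04022... → 0.040.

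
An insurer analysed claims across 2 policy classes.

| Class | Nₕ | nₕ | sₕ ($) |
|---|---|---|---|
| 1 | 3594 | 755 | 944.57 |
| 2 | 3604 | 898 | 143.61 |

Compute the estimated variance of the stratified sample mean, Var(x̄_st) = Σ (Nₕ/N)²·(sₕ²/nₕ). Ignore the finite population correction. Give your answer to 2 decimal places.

300.37

N = 7198. Term for each stratum: Wₕ²sₕ²/nₕ.
Var(x̄_st) = 294.61429 + 5.75757 = 300.37185 → 300.37.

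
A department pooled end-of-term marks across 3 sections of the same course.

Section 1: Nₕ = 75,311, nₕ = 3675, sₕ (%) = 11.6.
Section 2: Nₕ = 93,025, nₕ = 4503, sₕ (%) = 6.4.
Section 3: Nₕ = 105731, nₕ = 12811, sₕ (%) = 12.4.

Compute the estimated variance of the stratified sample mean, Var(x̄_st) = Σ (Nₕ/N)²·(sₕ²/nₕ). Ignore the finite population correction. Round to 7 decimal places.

N = 274067; Wₕ = Nₕ/N.
section 1: (75311/274067)²·11.6²/3675 = 0.0027647889
section 2: (93025/274067)²·6.4²/4503 = 0.0010479580
section 3: (105731/274067)²·12.4²/12811 = 0.0017862882
Sum = 0.0055990350 → 0.0055990.

0.0055990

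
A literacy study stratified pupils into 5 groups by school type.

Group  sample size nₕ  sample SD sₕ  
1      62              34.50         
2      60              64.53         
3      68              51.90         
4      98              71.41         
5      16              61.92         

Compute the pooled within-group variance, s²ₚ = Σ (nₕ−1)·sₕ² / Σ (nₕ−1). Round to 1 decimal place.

3514.8

1: (62−1)·34.50² = 61·1190.25 = 72605.25
2: (60−1)·64.53² = 59·4164.1209 = 245683.1331
3: (68−1)·51.90² = 67·2693.61 = 180471.87
4: (98−1)·71.41² = 97·5099.3881 = 494640.6457
5: (16−1)·61.92² = 15·3834.0864 = 57511.296
Numerator = 1050912.1948; denominator = Σ(nₕ−1) = 299.
s²ₚ = 1050912.1948/299 = 3514.757... → 3514.8.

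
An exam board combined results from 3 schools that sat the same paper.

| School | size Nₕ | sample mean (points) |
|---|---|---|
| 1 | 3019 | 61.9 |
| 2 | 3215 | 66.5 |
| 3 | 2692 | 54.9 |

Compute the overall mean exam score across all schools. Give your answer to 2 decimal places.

61.45

N = 3019 + 3215 + 2692 = 8926.
The stratified mean weights each stratum mean by its population share Nₕ/N.
Σ Nₕx̄ₕ = 3019·61.9 + 3215·66.5 + 2692·54.9 = 186876.1 + 213797.5 + 147790.8 = 548464.4.
Divide by N: 548464.4 / 8926 = 61.4457... → 61.45.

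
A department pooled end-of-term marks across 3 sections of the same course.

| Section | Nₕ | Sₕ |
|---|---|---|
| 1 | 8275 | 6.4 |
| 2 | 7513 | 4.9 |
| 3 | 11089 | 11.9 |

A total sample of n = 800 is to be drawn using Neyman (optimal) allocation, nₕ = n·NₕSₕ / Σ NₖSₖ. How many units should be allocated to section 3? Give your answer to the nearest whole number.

476

Σ NₕSₕ = 8275·6.4 + 7513·4.9 + 11089·11.9 = 221732.8.
Share for 3: 131959.1/221732.8 = 0.59513.
n_3 = 800 × 0.59513 = 476.101... → 476.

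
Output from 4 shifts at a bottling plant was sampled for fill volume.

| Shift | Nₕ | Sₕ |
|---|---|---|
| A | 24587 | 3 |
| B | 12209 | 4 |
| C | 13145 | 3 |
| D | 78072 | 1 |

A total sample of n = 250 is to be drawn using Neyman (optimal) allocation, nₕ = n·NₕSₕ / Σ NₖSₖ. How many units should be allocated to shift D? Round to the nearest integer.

81

A: NₕSₕ = 24587·3 = 73761
B: NₕSₕ = 12209·4 = 48836
C: NₕSₕ = 13145·3 = 39435
D: NₕSₕ = 78072·1 = 78072
Σ NₕSₕ = 240104.
n_D = 250·78072/240104 = 81.290... → 81.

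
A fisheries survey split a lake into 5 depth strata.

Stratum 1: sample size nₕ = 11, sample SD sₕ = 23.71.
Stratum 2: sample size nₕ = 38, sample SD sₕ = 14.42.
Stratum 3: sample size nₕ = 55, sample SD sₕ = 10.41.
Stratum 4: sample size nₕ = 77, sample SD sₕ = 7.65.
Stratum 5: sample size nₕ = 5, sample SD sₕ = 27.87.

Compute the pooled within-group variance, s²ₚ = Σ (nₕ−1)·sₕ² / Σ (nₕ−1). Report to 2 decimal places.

1: (11−1)·23.71² = 10·562.1641 = 5621.641
2: (38−1)·14.42² = 37·207.9364 = 7693.6468
3: (55−1)·10.41² = 54·108.3681 = 5851.8774
4: (77−1)·7.65² = 76·58.5225 = 4447.71
5: (5−1)·27.87² = 4·776.7369 = 3106.9476
Numerator = 26721.8228; denominator = Σ(nₕ−1) = 181.
s²ₚ = 26721.8228/181 = 147.6344... → 147.63.

147.63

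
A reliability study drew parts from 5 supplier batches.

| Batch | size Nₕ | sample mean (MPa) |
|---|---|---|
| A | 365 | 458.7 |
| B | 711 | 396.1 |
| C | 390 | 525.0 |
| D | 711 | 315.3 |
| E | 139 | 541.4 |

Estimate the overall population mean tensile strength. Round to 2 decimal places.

411.59

N = 365 + 711 + 390 + 711 + 139 = 2316.
The stratified mean weights each stratum mean by its population share Nₕ/N.
Σ Nₕx̄ₕ = 365·458.7 + 711·396.1 + 390·525.0 + 711·315.3 + 139·541.4 = 167425.5 + 281627.1 + 204750 + 224178.3 + 75254.6 = 953235.5.
Divide by N: 953235.5 / 2316 = 411.5870... → 411.59.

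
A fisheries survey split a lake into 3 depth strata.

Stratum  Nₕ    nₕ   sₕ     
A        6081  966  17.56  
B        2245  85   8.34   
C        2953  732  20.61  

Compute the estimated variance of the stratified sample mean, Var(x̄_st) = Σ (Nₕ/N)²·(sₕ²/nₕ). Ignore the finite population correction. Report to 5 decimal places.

N = 11279; Wₕ = Nₕ/N.
stratum A: (6081/11279)²·17.56²/966 = 0.09278563
stratum B: (2245/11279)²·8.34²/85 = 0.03241938
stratum C: (2953/11279)²·20.61²/732 = 0.03977687
Sum = 0.16498188 → 0.16498.

0.16498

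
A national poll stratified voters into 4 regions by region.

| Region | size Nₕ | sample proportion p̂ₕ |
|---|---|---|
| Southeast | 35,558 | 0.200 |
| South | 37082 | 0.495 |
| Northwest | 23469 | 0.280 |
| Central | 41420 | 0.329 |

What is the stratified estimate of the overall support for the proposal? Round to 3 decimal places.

0.332

Wₕ = Nₕ/N with N = 137529: 0.2585, 0.2696, 0.1706, 0.3012.
p̂_st = 0.2585·0.200 + 0.2696·0.495 + 0.1706·0.280 + 0.3012·0.329 ≈ 0.33204... → 0.332.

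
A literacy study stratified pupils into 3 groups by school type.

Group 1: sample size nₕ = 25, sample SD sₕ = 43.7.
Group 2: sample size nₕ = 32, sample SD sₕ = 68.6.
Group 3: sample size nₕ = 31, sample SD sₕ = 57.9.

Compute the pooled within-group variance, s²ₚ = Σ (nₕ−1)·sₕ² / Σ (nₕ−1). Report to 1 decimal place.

3438.7

1: (25−1)·43.7² = 24·1909.69 = 45832.56
2: (32−1)·68.6² = 31·4705.96 = 145884.76
3: (31−1)·57.9² = 30·3352.41 = 100572.3
Numerator = 292289.62; denominator = Σ(nₕ−1) = 85.
s²ₚ = 292289.62/85 = 3438.701... → 3438.7.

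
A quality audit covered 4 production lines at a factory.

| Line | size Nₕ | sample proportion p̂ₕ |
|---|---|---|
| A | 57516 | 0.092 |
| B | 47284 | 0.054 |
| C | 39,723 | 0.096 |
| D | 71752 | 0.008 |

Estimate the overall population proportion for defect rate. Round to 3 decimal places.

0.057

Wₕ = Nₕ/N with N = 216275: 0.2659, 0.2186, 0.1837, 0.3318.
p̂_st = 0.2659·0.092 + 0.2186·0.054 + 0.1837·0.096 + 0.3318·0.008 ≈ 0.05656... → 0.057.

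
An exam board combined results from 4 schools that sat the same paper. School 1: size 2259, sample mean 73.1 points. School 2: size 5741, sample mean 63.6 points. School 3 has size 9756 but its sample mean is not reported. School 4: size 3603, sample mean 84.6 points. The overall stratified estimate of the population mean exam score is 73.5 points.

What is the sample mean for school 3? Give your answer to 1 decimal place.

75.3

N = 2259 + 5741 + 9756 + 3603 = 21359.
Overall total = μ·N = 73.5·21359 = 1569886.5.
Subtract the known strata: 2259·73.1 + 5741·63.6 + 3603·84.6 = 835074.3.
Remaining total for school 3: 1569886.5 − 835074.3 = 734812.2.
Divide by its size: 734812.2 / 9756 = 75.319... → 75.3.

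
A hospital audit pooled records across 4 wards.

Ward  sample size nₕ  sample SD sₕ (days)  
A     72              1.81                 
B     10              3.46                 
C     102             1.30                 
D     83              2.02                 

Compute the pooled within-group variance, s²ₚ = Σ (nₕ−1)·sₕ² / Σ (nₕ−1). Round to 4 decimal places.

3.2153

A: (72−1)·1.81² = 71·3.2761 = 232.6031
B: (10−1)·3.46² = 9·11.9716 = 107.7444
C: (102−1)·1.30² = 101·1.69 = 170.69
D: (83−1)·2.02² = 82·4.0804 = 334.5928
Numerator = 845.6303; denominator = Σ(nₕ−1) = 263.
s²ₚ = 845.6303/263 = 3.215324... → 3.2153.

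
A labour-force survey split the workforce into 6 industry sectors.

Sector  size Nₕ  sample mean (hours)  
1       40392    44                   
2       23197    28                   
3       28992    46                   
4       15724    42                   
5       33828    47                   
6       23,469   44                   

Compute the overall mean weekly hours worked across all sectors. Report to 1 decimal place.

42.5

x̄_st = (Σ Nₕx̄ₕ) / (Σ Nₕ) = (40392·44 + 23197·28 + 28992·46 + 15724·42 + 33828·47 + 23469·44) / 165602
= 7043356 / 165602 = 42.532... → 42.5.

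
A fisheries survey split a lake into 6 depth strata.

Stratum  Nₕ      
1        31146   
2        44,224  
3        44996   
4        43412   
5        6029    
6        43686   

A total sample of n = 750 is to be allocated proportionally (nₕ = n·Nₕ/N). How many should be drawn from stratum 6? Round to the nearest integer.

153

N = 31146 + 44224 + 44996 + 43412 + 6029 + 43686 = 213493.
n_6 = 750·43686/213493 = 153.469... → 153.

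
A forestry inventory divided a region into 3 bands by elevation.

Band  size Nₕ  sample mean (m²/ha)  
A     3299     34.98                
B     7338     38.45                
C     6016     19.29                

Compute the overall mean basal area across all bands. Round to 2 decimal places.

30.84

N = 16653; weights Wₕ = Nₕ/N = (0.1981, 0.4406, 0.3613).
x̄_st = Σ Wₕ·x̄ₕ = 0.1981·34.98 + 0.4406·38.45 + 0.3613·19.29 ≈ 30.8409...
→ 30.84.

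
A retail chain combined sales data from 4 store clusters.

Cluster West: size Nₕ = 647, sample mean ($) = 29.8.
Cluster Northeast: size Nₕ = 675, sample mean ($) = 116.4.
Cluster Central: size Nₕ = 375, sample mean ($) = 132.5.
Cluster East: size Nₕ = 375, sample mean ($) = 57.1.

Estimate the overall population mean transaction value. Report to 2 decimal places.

N = 2072; weights Wₕ = Nₕ/N = (0.3123, 0.3258, 0.1810, 0.1810).
x̄_st = Σ Wₕ·x̄ₕ = 0.3123·29.8 + 0.3258·116.4 + 0.1810·132.5 + 0.1810·57.1 ≈ 81.5399...
→ 81.54.

81.54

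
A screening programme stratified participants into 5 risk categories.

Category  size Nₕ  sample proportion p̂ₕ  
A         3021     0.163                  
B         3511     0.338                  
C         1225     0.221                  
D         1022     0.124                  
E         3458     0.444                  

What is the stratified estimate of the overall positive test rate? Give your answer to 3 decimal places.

Wₕ = Nₕ/N with N = 12237: 0.2469, 0.2869, 0.1001, 0.0835, 0.2826.
p̂_st = 0.2469·0.163 + 0.2869·0.338 + 0.1001·0.221 + 0.0835·0.124 + 0.2826·0.444 ≈ 0.29517... → 0.295.

0.295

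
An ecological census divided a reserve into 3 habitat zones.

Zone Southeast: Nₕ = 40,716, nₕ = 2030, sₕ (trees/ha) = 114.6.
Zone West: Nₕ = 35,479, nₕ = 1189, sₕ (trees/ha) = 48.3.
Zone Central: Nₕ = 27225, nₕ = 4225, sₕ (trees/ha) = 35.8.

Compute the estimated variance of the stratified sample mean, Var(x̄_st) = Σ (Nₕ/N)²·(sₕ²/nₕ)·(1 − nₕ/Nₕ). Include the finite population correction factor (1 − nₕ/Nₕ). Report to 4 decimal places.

1.1937

N = 103420; Wₕ = Nₕ/N.
zone Southeast: (40716/103420)²·114.6²/2030·(1 − 2030/40716) = 0.9527590
zone West: (35479/103420)²·48.3²/1189·(1 − 1189/35479) = 0.2231733
zone Central: (27225/103420)²·35.8²/4225·(1 − 4225/27225) = 0.0177593
Sum = 1.1936916 → 1.1937.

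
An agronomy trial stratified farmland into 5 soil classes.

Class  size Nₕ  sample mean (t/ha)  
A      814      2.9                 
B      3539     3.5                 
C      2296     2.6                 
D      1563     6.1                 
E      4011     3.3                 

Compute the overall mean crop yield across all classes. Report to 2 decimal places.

3.56

N = 12223; weights Wₕ = Nₕ/N = (0.0666, 0.2895, 0.1878, 0.1279, 0.3282).
x̄_st = Σ Wₕ·x̄ₕ = 0.0666·2.9 + 0.2895·3.5 + 0.1878·2.6 + 0.1279·6.1 + 0.3282·3.3 ≈ 3.5578...
→ 3.56.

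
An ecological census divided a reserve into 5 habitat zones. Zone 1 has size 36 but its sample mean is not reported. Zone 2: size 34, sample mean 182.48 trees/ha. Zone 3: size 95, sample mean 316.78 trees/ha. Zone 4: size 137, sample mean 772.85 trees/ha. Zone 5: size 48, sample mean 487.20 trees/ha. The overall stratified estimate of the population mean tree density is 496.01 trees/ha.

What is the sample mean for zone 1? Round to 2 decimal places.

N = 36 + 34 + 95 + 137 + 48 = 350.
Overall total = μ·N = 496.01·350 = 173603.5.
Subtract the known strata: 34·182.48 + 95·316.78 + 137·772.85 + 48·487.20 = 165564.47.
Remaining total for zone 1: 173603.5 − 165564.47 = 8039.03.
Divide by its size: 8039.03 / 36 = 223.3064... → 223.31.

223.31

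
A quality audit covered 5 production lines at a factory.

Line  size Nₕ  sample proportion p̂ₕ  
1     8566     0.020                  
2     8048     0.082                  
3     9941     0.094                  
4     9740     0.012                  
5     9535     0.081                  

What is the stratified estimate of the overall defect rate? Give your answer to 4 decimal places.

0.0579

Wₕ = Nₕ/N with N = 45830: 0.1869, 0.1756, 0.2169, 0.2125, 0.2081.
p̂_st = 0.1869·0.020 + 0.1756·0.082 + 0.2169·0.094 + 0.2125·0.012 + 0.2081·0.081 ≈ 0.057930... → 0.0579.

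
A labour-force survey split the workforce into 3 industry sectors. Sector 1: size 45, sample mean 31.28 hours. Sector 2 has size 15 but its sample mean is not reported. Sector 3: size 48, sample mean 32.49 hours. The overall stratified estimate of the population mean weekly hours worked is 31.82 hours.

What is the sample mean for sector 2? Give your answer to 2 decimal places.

31.30

Σ Nₕx̄ₕ = N·μ, so 15·x̄_2 = 108·31.82 − (45·31.28 + 48·32.49).
= 3436.56 − 2967.12 = 469.44.
x̄_2 = 469.44 / 15 = 31.296 → 31.30.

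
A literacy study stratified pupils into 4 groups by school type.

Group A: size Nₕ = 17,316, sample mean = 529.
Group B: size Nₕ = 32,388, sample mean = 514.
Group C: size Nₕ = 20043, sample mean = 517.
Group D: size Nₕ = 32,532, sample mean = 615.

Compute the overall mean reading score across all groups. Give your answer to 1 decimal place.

549.3

N = 102279; weights Wₕ = Nₕ/N = (0.1693, 0.3167, 0.1960, 0.3181).
x̄_st = Σ Wₕ·x̄ₕ = 0.1693·529 + 0.3167·514 + 0.1960·517 + 0.3181·615 ≈ 549.253...
→ 549.3.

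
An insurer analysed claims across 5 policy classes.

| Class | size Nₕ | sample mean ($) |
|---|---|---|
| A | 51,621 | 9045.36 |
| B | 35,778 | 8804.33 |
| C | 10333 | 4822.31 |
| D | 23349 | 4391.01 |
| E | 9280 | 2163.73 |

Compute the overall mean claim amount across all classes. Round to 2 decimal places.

7320.95

N = 51621 + 35778 + 10333 + 23349 + 9280 = 130361.
The stratified mean weights each stratum mean by its population share Nₕ/N.
Σ Nₕx̄ₕ = 51621·9045.36 + 35778·8804.33 + 10333·4822.31 + 23349·4391.01 + 9280·2163.73 = 466930528.56 + 315001318.74 + 49828929.23 + 102525692.49 + 20079414.4 = 954365883.42.
Divide by N: 954365883.42 / 130361 = 7320.9463... → 7320.95.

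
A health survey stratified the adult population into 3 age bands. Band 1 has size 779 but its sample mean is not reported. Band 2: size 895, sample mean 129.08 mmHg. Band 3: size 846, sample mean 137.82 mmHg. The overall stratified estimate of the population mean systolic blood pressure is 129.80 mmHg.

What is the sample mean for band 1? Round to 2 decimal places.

121.92

N = 779 + 895 + 846 = 2520.
Overall total = μ·N = 129.80·2520 = 327096.
Subtract the known strata: 895·129.08 + 846·137.82 = 232122.32.
Remaining total for band 1: 327096 − 232122.32 = 94973.68.
Divide by its size: 94973.68 / 779 = 121.9174... → 121.92.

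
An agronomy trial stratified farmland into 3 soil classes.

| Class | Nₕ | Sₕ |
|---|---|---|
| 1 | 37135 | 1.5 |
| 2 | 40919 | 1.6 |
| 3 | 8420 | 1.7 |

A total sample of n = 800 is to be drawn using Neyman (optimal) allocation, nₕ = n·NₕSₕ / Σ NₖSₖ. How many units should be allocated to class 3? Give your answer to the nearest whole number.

Σ NₕSₕ = 37135·1.5 + 40919·1.6 + 8420·1.7 = 135486.9.
Share for 3: 14314/135486.9 = 0.10565.
n_3 = 800 × 0.10565 = 84.519... → 85.

85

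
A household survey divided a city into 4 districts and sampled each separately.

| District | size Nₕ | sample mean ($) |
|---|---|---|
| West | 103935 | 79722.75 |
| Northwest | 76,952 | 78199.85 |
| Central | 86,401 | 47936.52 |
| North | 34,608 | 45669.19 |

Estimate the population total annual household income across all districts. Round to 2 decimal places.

20025901470.49

West: 103935·79722.75 = 8285984021.25
Northwest: 76952·78199.85 = 6017634857.2
Central: 86401·47936.52 = 4141763264.52
North: 34608·45669.19 = 1580519327.52
τ̂ = Σ Nₕx̄ₕ = 20025901470.49.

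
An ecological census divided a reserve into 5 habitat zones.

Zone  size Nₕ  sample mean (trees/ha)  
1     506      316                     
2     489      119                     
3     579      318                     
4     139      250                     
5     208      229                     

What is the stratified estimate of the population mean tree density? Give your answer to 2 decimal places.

N = 506 + 489 + 579 + 139 + 208 = 1921.
Overall mean = Σ (Nₕ/N)·x̄ₕ — weight by population share, not a simple average.
Σ Nₕx̄ₕ = 506·316 + 489·119 + 579·318 + 139·250 + 208·229 = 159896 + 58191 + 184122 + 34750 + 47632 = 484591.
Divide by N: 484591 / 1921 = 252.2598... → 252.26.

252.26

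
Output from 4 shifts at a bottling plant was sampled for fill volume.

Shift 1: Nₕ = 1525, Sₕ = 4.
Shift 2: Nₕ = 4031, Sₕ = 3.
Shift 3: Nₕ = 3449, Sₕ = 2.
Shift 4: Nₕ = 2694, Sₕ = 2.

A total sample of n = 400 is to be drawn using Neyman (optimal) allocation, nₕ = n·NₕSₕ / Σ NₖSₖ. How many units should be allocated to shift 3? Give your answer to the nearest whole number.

Σ NₕSₕ = 1525·4 + 4031·3 + 3449·2 + 2694·2 = 30479.
Share for 3: 6898/30479 = 0.22632.
n_3 = 400 × 0.22632 = 90.528... → 91.

91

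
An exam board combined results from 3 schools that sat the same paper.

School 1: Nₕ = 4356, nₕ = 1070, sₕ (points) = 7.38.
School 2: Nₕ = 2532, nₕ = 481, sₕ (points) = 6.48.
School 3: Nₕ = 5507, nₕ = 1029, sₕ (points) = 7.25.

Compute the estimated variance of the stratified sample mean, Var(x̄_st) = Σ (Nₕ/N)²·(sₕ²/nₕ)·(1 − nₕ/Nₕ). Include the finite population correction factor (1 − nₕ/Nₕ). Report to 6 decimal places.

0.015892

N = 12395; Wₕ = Nₕ/N.
school 1: (4356/12395)²·7.38²/1070·(1 − 1070/4356) = 0.004742325
school 2: (2532/12395)²·6.48²/481·(1 − 481/2532) = 0.002950810
school 3: (5507/12395)²·7.25²/1029·(1 − 1029/5507) = 0.008199111
Sum = 0.015892245 → 0.015892.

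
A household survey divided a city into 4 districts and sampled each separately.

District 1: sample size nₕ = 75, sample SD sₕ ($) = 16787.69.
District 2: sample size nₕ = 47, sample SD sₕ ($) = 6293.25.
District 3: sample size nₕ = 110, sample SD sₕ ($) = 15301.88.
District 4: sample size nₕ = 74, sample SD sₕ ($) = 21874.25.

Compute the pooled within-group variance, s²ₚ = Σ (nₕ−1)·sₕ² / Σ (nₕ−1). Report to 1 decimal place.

275259336.8

1: (75−1)·16787.69² = 74·281826535.5361 = 20855163629.6714
2: (47−1)·6293.25² = 46·39604995.5625 = 1821829795.875
3: (110−1)·15301.88² = 109·234147531.5344 = 25522080937.2496
4: (74−1)·21874.25² = 73·478482813.0625 = 34929245353.5625
Numerator = 83128319716.3585; denominator = Σ(nₕ−1) = 302.
s²ₚ = 83128319716.3585/302 = 275259336.809... → 275259336.8.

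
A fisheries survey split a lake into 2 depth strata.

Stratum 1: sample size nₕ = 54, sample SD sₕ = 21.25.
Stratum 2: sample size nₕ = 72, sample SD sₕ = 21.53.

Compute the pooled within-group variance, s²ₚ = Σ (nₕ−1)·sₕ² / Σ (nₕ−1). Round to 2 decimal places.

1: (54−1)·21.25² = 53·451.5625 = 23932.8125
2: (72−1)·21.53² = 71·463.5409 = 32911.4039
Numerator = 56844.2164; denominator = Σ(nₕ−1) = 124.
s²ₚ = 56844.2164/124 = 458.4211 → 458.42.

458.42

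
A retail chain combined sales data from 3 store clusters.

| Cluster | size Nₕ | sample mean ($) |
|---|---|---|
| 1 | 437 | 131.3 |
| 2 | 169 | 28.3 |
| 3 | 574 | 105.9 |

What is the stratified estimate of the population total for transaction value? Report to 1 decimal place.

122947.4

Population total = Σ Nₕ·x̄ₕ (each stratum's size times its mean).
437·131.3 + 169·28.3 + 574·105.9 = 57378.1 + 4782.7 + 60786.6 = 122947.4.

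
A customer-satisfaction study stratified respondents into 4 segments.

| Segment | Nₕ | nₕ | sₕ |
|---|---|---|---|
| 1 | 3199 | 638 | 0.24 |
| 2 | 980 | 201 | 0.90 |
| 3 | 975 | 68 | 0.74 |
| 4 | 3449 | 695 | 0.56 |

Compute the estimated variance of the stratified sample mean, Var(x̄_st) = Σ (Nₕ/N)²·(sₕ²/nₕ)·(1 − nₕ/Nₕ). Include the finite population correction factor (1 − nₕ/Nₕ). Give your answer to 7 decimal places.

0.0002057

N = 8603; Wₕ = Nₕ/N.
segment 1: (3199/8603)²·0.24²/638·(1 − 638/3199) = 0.0000099937
segment 2: (980/8603)²·0.90²/201·(1 − 201/980) = 0.0000415674
segment 3: (975/8603)²·0.74²/68·(1 − 68/975) = 0.0000962203
segment 4: (3449/8603)²·0.56²/695·(1 − 695/3449) = 0.0000579093
Sum = 0.0002056907 → 0.0002057.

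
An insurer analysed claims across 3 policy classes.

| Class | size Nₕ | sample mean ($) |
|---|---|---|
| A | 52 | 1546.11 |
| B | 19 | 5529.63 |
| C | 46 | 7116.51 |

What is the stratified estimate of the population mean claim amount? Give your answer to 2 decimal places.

4383.08

N = 117; weights Wₕ = Nₕ/N = (0.4444, 0.1624, 0.3932).
x̄_st = Σ Wₕ·x̄ₕ = 0.4444·1546.11 + 0.1624·5529.63 + 0.3932·7116.51 ≈ 4383.0782...
→ 4383.08.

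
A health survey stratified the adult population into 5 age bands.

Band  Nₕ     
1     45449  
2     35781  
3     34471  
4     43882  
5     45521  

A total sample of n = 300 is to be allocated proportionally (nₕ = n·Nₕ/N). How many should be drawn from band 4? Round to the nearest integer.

64

N = 45449 + 35781 + 34471 + 43882 + 45521 = 205104.
n_4 = 300·43882/205104 = 64.185... → 64.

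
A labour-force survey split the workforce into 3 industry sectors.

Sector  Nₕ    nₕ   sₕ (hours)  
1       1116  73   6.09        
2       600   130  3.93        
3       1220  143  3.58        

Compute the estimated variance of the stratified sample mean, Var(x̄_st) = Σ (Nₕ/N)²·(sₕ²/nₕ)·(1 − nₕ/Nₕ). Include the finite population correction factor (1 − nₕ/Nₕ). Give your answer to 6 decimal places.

0.086152

N = 2936; Wₕ = Nₕ/N.
sector 1: (1116/2936)²·6.09²/73·(1 − 73/1116) = 0.068603793
sector 2: (600/2936)²·3.93²/130·(1 − 130/600) = 0.003886680
sector 3: (1220/2936)²·3.58²/143·(1 − 143/1220) = 0.013661345
Sum = 0.086151817 → 0.086152.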